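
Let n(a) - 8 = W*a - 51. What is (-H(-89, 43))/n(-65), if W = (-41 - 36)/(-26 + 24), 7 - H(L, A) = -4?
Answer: 22/5091 ≈ 0.0043214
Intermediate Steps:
H(L, A) = 11 (H(L, A) = 7 - 1*(-4) = 7 + 4 = 11)
W = 77/2 (W = -77/(-2) = -77*(-½) = 77/2 ≈ 38.500)
n(a) = -43 + 77*a/2 (n(a) = 8 + (77*a/2 - 51) = 8 + (-51 + 77*a/2) = -43 + 77*a/2)
(-H(-89, 43))/n(-65) = (-1*11)/(-43 + (77/2)*(-65)) = -11/(-43 - 5005/2) = -11/(-5091/2) = -11*(-2/5091) = 22/5091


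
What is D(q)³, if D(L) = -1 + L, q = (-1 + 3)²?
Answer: 27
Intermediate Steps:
q = 4 (q = 2² = 4)
D(q)³ = (-1 + 4)³ = 3³ = 27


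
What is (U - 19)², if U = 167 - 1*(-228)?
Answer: 141376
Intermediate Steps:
U = 395 (U = 167 + 228 = 395)
(U - 19)² = (395 - 19)² = 376² = 141376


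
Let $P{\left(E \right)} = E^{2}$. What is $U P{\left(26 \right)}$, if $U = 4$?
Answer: $2704$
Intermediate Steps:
$U P{\left(26 \right)} = 4 \cdot 26^{2} = 4 \cdot 676 = 2704$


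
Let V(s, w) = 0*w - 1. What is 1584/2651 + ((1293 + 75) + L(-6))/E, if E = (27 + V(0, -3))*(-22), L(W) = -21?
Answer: -242259/137852 ≈ -1.7574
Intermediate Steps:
V(s, w) = -1 (V(s, w) = 0 - 1 = -1)
E = -572 (E = (27 - 1)*(-22) = 26*(-22) = -572)
1584/2651 + ((1293 + 75) + L(-6))/E = 1584/2651 + ((1293 + 75) - 21)/(-572) = 1584*(1/2651) + (1368 - 21)*(-1/572) = 144/241 + 1347*(-1/572) = 144/241 - 1347/572 = -242259/137852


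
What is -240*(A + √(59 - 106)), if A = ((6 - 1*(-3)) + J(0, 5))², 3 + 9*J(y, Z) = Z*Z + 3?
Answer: -898880/27 - 240*I*√47 ≈ -33292.0 - 1645.4*I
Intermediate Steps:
J(y, Z) = Z²/9 (J(y, Z) = -⅓ + (Z*Z + 3)/9 = -⅓ + (Z² + 3)/9 = -⅓ + (3 + Z²)/9 = -⅓ + (⅓ + Z²/9) = Z²/9)
A = 11236/81 (A = ((6 - 1*(-3)) + (⅑)*5²)² = ((6 + 3) + (⅑)*25)² = (9 + 25/9)² = (106/9)² = 11236/81 ≈ 138.72)
-240*(A + √(59 - 106)) = -240*(11236/81 + √(59 - 106)) = -240*(11236/81 + √(-47)) = -240*(11236/81 + I*√47) = -898880/27 - 240*I*√47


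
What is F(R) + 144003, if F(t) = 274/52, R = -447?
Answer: 3744215/26 ≈ 1.4401e+5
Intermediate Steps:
F(t) = 137/26 (F(t) = 274*(1/52) = 137/26)
F(R) + 144003 = 137/26 + 144003 = 3744215/26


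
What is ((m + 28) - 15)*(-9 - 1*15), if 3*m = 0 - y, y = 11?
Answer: -224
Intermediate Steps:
m = -11/3 (m = (0 - 1*11)/3 = (0 - 11)/3 = (1/3)*(-11) = -11/3 ≈ -3.6667)
((m + 28) - 15)*(-9 - 1*15) = ((-11/3 + 28) - 15)*(-9 - 1*15) = (73/3 - 15)*(-9 - 15) = (28/3)*(-24) = -224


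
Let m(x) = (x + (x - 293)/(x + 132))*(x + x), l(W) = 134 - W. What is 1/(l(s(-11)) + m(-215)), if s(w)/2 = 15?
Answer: 83/7463542 ≈ 1.1121e-5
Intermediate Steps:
s(w) = 30 (s(w) = 2*15 = 30)
m(x) = 2*x*(x + (-293 + x)/(132 + x)) (m(x) = (x + (-293 + x)/(132 + x))*(2*x) = 2*x*(x + (-293 + x)/(132 + x)))
1/(l(s(-11)) + m(-215)) = 1/((134 - 1*30) + 2*(-215)*(-293 + (-215)² + 133*(-215))/(132 - 215)) = 1/((134 - 30) + 2*(-215)*(-293 + 46225 - 28595)/(-83)) = 1/(104 + 2*(-215)*(-1/83)*17337) = 1/(104 + 7454910/83) = 1/(7463542/83) = 83/7463542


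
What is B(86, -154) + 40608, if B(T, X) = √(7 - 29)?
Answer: 40608 + I*√22 ≈ 40608.0 + 4.6904*I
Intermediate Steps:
B(T, X) = I*√22 (B(T, X) = √(-22) = I*√22)
B(86, -154) + 40608 = I*√22 + 40608 = 40608 + I*√22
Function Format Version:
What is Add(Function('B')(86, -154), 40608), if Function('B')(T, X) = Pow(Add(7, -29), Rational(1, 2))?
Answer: Add(40608, Mul(I, Pow(22, Rational(1, 2)))) ≈ Add(40608., Mul(4.6904, I))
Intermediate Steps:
Function('B')(T, X) = Mul(I, Pow(22, Rational(1, 2))) (Function('B')(T, X) = Pow(-22, Rational(1, 2)) = Mul(I, Pow(22, Rational(1, 2))))
Add(Function('B')(86, -154), 40608) = Add(Mul(I, Pow(22, Rational(1, 2))), 40608) = Add(40608, Mul(I, Pow(22, Rational(1, 2))))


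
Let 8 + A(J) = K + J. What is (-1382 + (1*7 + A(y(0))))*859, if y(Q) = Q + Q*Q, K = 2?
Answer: -1186279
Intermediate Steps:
y(Q) = Q + Q²
A(J) = -6 + J (A(J) = -8 + (2 + J) = -6 + J)
(-1382 + (1*7 + A(y(0))))*859 = (-1382 + (1*7 + (-6 + 0*(1 + 0))))*859 = (-1382 + (7 + (-6 + 0*1)))*859 = (-1382 + (7 + (-6 + 0)))*859 = (-1382 + (7 - 6))*859 = (-1382 + 1)*859 = -1381*859 = -1186279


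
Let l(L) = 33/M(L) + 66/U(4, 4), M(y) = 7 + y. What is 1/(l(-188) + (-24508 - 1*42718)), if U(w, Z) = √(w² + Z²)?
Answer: -17619175672/1184469880385039 - 2162226*√2/1184469880385039 ≈ -1.4878e-5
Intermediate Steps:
U(w, Z) = √(Z² + w²)
l(L) = 33/(7 + L) + 33*√2/4 (l(L) = 33/(7 + L) + 66/(√(4² + 4²)) = 33/(7 + L) + 66/(√(16 + 16)) = 33/(7 + L) + 66/(√32) = 33/(7 + L) + 66/((4*√2)) = 33/(7 + L) + 66*(√2/8) = 33/(7 + L) + 33*√2/4)
1/(l(-188) + (-24508 - 1*42718)) = 1/(33*(4 + √2*(7 - 188))/(4*(7 - 188)) + (-24508 - 1*42718)) = 1/((33/4)*(4 + √2*(-181))/(-181) + (-24508 - 42718)) = 1/((33/4)*(-1/181)*(4 - 181*√2) - 67226) = 1/((-33/181 + 33*√2/4) - 67226) = 1/(-12167939/181 + 33*√2/4)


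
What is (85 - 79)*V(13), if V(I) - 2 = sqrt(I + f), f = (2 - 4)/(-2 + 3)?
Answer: 12 + 6*sqrt(11) ≈ 31.900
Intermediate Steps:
f = -2 (f = -2/1 = -2*1 = -2)
V(I) = 2 + sqrt(-2 + I) (V(I) = 2 + sqrt(I - 2) = 2 + sqrt(-2 + I))
(85 - 79)*V(13) = (85 - 79)*(2 + sqrt(-2 + 13)) = 6*(2 + sqrt(11)) = 12 + 6*sqrt(11)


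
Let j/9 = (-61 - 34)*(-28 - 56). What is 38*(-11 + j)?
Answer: 2728742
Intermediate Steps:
j = 71820 (j = 9*((-61 - 34)*(-28 - 56)) = 9*(-95*(-84)) = 9*7980 = 71820)
38*(-11 + j) = 38*(-11 + 71820) = 38*71809 = 2728742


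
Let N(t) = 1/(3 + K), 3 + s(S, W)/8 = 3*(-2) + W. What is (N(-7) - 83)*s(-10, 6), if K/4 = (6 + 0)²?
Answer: 97600/49 ≈ 1991.8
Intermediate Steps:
K = 144 (K = 4*(6 + 0)² = 4*6² = 4*36 = 144)
s(S, W) = -72 + 8*W (s(S, W) = -24 + 8*(3*(-2) + W) = -24 + 8*(-6 + W) = -24 + (-48 + 8*W) = -72 + 8*W)
N(t) = 1/147 (N(t) = 1/(3 + 144) = 1/147)
(N(-7) - 83)*s(-10, 6) = (1/147 - 83)*(-72 + 8*6) = -12200*(-72 + 48)/147 = -12200/147*(-24) = 97600/49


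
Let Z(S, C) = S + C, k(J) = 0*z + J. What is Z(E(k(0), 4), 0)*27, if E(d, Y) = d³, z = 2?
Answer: 0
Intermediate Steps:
k(J) = J (k(J) = 0*2 + J = 0 + J = J)
Z(S, C) = C + S
Z(E(k(0), 4), 0)*27 = (0 + 0³)*27 = (0 + 0)*27 = 0*27 = 0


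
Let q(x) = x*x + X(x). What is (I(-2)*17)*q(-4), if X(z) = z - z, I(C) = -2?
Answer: -544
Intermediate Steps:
X(z) = 0
q(x) = x**2 (q(x) = x*x + 0 = x**2 + 0 = x**2)
(I(-2)*17)*q(-4) = -2*17*(-4)**2 = -34*16 = -544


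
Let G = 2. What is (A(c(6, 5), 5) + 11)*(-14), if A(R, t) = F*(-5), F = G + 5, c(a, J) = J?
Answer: 336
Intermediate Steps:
F = 7 (F = 2 + 5 = 7)
A(R, t) = -35 (A(R, t) = 7*(-5) = -35)
(A(c(6, 5), 5) + 11)*(-14) = (-35 + 11)*(-14) = -24*(-14) = 336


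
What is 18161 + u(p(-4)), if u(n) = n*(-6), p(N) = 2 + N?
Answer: 18173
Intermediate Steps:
u(n) = -6*n
18161 + u(p(-4)) = 18161 - 6*(2 - 4) = 18161 - 6*(-2) = 18161 + 12 = 18173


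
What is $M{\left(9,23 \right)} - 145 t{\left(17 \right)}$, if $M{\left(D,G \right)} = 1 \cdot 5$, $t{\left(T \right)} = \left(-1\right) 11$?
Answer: $1600$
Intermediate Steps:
$t{\left(T \right)} = -11$
$M{\left(D,G \right)} = 5$
$M{\left(9,23 \right)} - 145 t{\left(17 \right)} = 5 - -1595 = 5 + 1595 = 1600$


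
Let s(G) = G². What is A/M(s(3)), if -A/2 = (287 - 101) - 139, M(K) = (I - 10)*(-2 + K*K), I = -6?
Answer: 47/632 ≈ 0.074367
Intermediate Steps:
M(K) = 32 - 16*K² (M(K) = (-6 - 10)*(-2 + K*K) = -16*(-2 + K²) = 32 - 16*K²)
A = -94 (A = -2*((287 - 101) - 139) = -2*(186 - 139) = -2*47 = -94)
A/M(s(3)) = -94/(32 - 16*(3²)²) = -94/(32 - 16*9²) = -94/(32 - 16*81) = -94/(32 - 1296) = -94/(-1264) = -94*(-1/1264) = 47/632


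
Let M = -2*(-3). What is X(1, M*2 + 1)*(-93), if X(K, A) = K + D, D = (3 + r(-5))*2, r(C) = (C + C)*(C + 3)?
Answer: -4371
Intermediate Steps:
M = 6
r(C) = 2*C*(3 + C) (r(C) = (2*C)*(3 + C) = 2*C*(3 + C))
D = 46 (D = (3 + 2*(-5)*(3 - 5))*2 = (3 + 2*(-5)*(-2))*2 = (3 + 20)*2 = 23*2 = 46)
X(K, A) = 46 + K (X(K, A) = K + 46 = 46 + K)
X(1, M*2 + 1)*(-93) = (46 + 1)*(-93) = 47*(-93) = -4371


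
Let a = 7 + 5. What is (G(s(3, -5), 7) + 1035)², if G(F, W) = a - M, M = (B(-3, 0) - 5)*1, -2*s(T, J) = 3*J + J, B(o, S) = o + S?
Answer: 1113025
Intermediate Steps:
B(o, S) = S + o
s(T, J) = -2*J (s(T, J) = -(3*J + J)/2 = -2*J)
M = -8 (M = ((0 - 3) - 5)*1 = (-3 - 5)*1 = -8*1 = -8)
a = 12
G(F, W) = 20 (G(F, W) = 12 - 1*(-8) = 12 + 8 = 20)
(G(s(3, -5), 7) + 1035)² = (20 + 1035)² = 1055² = 1113025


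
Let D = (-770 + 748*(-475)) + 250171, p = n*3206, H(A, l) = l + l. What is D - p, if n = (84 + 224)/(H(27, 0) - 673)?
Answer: -70282579/673 ≈ -1.0443e+5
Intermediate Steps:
H(A, l) = 2*l
n = -308/673 (n = (84 + 224)/(2*0 - 673) = 308/(0 - 673) = 308/(-673) = 308*(-1/673) = -308/673 ≈ -0.45765)
p = -987448/673 (p = -308/673*3206 = -987448/673 ≈ -1467.2)
D = -105899 (D = (-770 - 355300) + 250171 = -356070 + 250171 = -105899)
D - p = -105899 - 1*(-987448/673) = -105899 + 987448/673 = -70282579/673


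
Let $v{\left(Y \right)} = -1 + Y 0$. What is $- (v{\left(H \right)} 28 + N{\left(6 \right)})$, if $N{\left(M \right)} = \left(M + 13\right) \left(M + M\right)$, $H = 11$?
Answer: $-200$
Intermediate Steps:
$v{\left(Y \right)} = -1$ ($v{\left(Y \right)} = -1 + 0 = -1$)
$N{\left(M \right)} = 2 M \left(13 + M\right)$ ($N{\left(M \right)} = \left(13 + M\right) 2 M = 2 M \left(13 + M\right)$)
$- (v{\left(H \right)} 28 + N{\left(6 \right)}) = - (\left(-1\right) 28 + 2 \cdot 6 \left(13 + 6\right)) = - (-28 + 2 \cdot 6 \cdot 19) = - (-28 + 228) = \left(-1\right) 200 = -200$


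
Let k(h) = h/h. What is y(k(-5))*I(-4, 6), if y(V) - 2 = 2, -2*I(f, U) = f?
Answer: 8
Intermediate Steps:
I(f, U) = -f/2
k(h) = 1
y(V) = 4 (y(V) = 2 + 2 = 4)
y(k(-5))*I(-4, 6) = 4*(-1/2*(-4)) = 4*2 = 8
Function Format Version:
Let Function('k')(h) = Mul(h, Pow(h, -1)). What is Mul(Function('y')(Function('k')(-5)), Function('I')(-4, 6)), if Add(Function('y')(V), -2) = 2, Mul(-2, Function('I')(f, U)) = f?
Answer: 8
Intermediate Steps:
Function('I')(f, U) = Mul(Rational(-1, 2), f)
Function('k')(h) = 1
Function('y')(V) = 4 (Function('y')(V) = Add(2, 2) = 4)
Mul(Function('y')(Function('k')(-5)), Function('I')(-4, 6)) = Mul(4, Mul(Rational(-1, 2), -4)) = Mul(4, 2) = 8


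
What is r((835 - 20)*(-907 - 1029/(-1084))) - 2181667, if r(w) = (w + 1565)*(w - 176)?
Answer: 639527427193944773/1175056 ≈ 5.4425e+11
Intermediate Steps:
r(w) = (-176 + w)*(1565 + w) (r(w) = (1565 + w)*(-176 + w) = (-176 + w)*(1565 + w))
r((835 - 20)*(-907 - 1029/(-1084))) - 2181667 = (-275440 + ((835 - 20)*(-907 - 1029/(-1084)))² + 1389*((835 - 20)*(-907 - 1029/(-1084)))) - 2181667 = (-275440 + (815*(-907 - 1029*(-1/1084)))² + 1389*(815*(-907 - 1029*(-1/1084)))) - 2181667 = (-275440 + (815*(-907 + 1029/1084))² + 1389*(815*(-907 + 1029/1084))) - 2181667 = (-275440 + (815*(-982159/1084))² + 1389*(815*(-982159/1084))) - 2181667 = (-275440 + (-800459585/1084)² + 1389*(-800459585/1084)) - 2181667 = (-275440 + 640735547218372225/1175056 - 1111838363565/1084) - 2181667 = 639529990774843125/1175056 - 2181667 = 639527427193944773/1175056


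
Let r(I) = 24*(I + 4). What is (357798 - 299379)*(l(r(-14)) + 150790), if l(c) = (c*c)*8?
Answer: 35728476210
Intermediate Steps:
r(I) = 96 + 24*I (r(I) = 24*(4 + I) = 96 + 24*I)
l(c) = 8*c² (l(c) = c²*8 = 8*c²)
(357798 - 299379)*(l(r(-14)) + 150790) = (357798 - 299379)*(8*(96 + 24*(-14))² + 150790) = 58419*(8*(96 - 336)² + 150790) = 58419*(8*(-240)² + 150790) = 58419*(8*57600 + 150790) = 58419*(460800 + 150790) = 58419*611590 = 35728476210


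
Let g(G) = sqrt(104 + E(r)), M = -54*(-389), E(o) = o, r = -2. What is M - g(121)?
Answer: 21006 - sqrt(102) ≈ 20996.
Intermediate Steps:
M = 21006
g(G) = sqrt(102) (g(G) = sqrt(104 - 2) = sqrt(102))
M - g(121) = 21006 - sqrt(102)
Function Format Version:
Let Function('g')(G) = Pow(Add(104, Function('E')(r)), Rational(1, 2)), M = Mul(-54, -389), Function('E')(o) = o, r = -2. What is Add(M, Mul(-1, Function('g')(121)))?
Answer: Add(21006, Mul(-1, Pow(102, Rational(1, 2)))) ≈ 20996.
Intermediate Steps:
M = 21006
Function('g')(G) = Pow(102, Rational(1, 2)) (Function('g')(G) = Pow(Add(104, -2), Rational(1, 2)) = Pow(102, Rational(1, 2)))
Add(M, Mul(-1, Function('g')(121))) = Add(21006, Mul(-1, Pow(102, Rational(1, 2))))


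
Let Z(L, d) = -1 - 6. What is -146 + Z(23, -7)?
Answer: -153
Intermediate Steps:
Z(L, d) = -7
-146 + Z(23, -7) = -146 - 7 = -153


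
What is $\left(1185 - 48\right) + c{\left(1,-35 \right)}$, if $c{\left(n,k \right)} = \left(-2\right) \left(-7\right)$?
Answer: $1151$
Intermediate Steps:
$c{\left(n,k \right)} = 14$
$\left(1185 - 48\right) + c{\left(1,-35 \right)} = \left(1185 - 48\right) + 14 = 1137 + 14 = 1151$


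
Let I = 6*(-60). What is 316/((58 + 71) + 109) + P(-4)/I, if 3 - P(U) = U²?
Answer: 58427/42840 ≈ 1.3638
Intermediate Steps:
I = -360
P(U) = 3 - U²
316/((58 + 71) + 109) + P(-4)/I = 316/((58 + 71) + 109) + (3 - 1*(-4)²)/(-360) = 316/(129 + 109) + (3 - 1*16)*(-1/360) = 316/238 + (3 - 16)*(-1/360) = 316*(1/238) - 13*(-1/360) = 158/119 + 13/360 = 58427/42840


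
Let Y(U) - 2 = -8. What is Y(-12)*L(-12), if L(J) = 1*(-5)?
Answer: 30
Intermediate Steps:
Y(U) = -6 (Y(U) = 2 - 8 = -6)
L(J) = -5
Y(-12)*L(-12) = -6*(-5) = 30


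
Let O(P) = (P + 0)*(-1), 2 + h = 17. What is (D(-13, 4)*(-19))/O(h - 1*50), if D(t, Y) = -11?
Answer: 209/35 ≈ 5.9714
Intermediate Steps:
h = 15 (h = -2 + 17 = 15)
O(P) = -P (O(P) = P*(-1) = -P)
(D(-13, 4)*(-19))/O(h - 1*50) = (-11*(-19))/((-(15 - 1*50))) = 209/((-(15 - 50))) = 209/((-1*(-35))) = 209/35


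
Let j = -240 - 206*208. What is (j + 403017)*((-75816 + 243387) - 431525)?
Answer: -95004699266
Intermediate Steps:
j = -43088 (j = -240 - 42848 = -43088)
(j + 403017)*((-75816 + 243387) - 431525) = (-43088 + 403017)*((-75816 + 243387) - 431525) = 359929*(167571 - 431525) = 359929*(-263954) = -95004699266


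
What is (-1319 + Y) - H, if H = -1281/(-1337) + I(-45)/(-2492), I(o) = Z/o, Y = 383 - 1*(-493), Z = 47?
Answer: -9509032417/21418740 ≈ -443.96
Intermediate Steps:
Y = 876 (Y = 383 + 493 = 876)
I(o) = 47/o
H = 20530597/21418740 (H = -1281/(-1337) + (47/(-45))/(-2492) = -1281*(-1/1337) + (47*(-1/45))*(-1/2492) = 183/191 - 47/45*(-1/2492) = 183/191 + 47/112140 = 20530597/21418740 ≈ 0.95853)
(-1319 + Y) - H = (-1319 + 876) - 1*20530597/21418740 = -443 - 20530597/21418740 = -9509032417/21418740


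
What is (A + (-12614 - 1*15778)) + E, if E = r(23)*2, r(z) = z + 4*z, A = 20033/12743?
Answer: -358848333/12743 ≈ -28160.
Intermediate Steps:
A = 20033/12743 (A = 20033*(1/12743) = 20033/12743 ≈ 1.5721)
r(z) = 5*z
E = 230 (E = (5*23)*2 = 115*2 = 230)
(A + (-12614 - 1*15778)) + E = (20033/12743 + (-12614 - 1*15778)) + 230 = (20033/12743 + (-12614 - 15778)) + 230 = (20033/12743 - 28392) + 230 = -361779223/12743 + 230 = -358848333/12743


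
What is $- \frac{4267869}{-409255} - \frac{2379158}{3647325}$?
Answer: $\frac{265320418057}{27139745325} \approx 9.7761$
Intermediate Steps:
$- \frac{4267869}{-409255} - \frac{2379158}{3647325} = \left(-4267869\right) \left(- \frac{1}{409255}\right) - \frac{2379158}{3647325} = \frac{4267869}{409255} - \frac{2379158}{3647325} = \frac{265320418057}{27139745325}$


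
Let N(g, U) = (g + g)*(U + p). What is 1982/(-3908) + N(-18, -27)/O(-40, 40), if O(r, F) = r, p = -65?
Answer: -813911/9770 ≈ -83.307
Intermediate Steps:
N(g, U) = 2*g*(-65 + U) (N(g, U) = (g + g)*(U - 65) = (2*g)*(-65 + U) = 2*g*(-65 + U))
1982/(-3908) + N(-18, -27)/O(-40, 40) = 1982/(-3908) + (2*(-18)*(-65 - 27))/(-40) = 1982*(-1/3908) + (2*(-18)*(-92))*(-1/40) = -991/1954 + 3312*(-1/40) = -991/1954 - 414/5 = -813911/9770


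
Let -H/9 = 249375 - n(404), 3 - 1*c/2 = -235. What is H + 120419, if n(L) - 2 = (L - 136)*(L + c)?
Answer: -1378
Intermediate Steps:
c = 476 (c = 6 - 2*(-235) = 6 + 470 = 476)
n(L) = 2 + (-136 + L)*(476 + L) (n(L) = 2 + (L - 136)*(L + 476) = 2 + (-136 + L)*(476 + L))
H = -121797 (H = -9*(249375 - (-64734 + 404**2 + 340*404)) = -9*(249375 - (-64734 + 163216 + 137360)) = -9*(249375 - 1*235842) = -9*(249375 - 235842) = -9*13533 = -121797)
H + 120419 = -121797 + 120419 = -1378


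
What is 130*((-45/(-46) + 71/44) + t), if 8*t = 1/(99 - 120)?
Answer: 7144345/21252 ≈ 336.17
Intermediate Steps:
t = -1/168 (t = 1/(8*(99 - 120)) = (⅛)/(-21) = (⅛)*(-1/21) = -1/168 ≈ -0.0059524)
130*((-45/(-46) + 71/44) + t) = 130*((-45/(-46) + 71/44) - 1/168) = 130*((-45*(-1/46) + 71*(1/44)) - 1/168) = 130*((45/46 + 71/44) - 1/168) = 130*(2623/1012 - 1/168) = 130*(109913/42504) = 7144345/21252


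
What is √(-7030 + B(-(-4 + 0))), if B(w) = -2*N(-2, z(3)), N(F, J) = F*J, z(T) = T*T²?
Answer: I*√6922 ≈ 83.199*I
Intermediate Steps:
z(T) = T³
B(w) = 108 (B(w) = -(-4)*3³ = -(-4)*27 = -2*(-54) = 108)
√(-7030 + B(-(-4 + 0))) = √(-7030 + 108) = √(-6922) = I*√6922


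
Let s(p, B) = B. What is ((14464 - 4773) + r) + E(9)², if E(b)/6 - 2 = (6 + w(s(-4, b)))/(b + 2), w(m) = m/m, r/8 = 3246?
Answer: 4345015/121 ≈ 35909.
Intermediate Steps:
r = 25968 (r = 8*3246 = 25968)
w(m) = 1
E(b) = 12 + 42/(2 + b) (E(b) = 12 + 6*((6 + 1)/(b + 2)) = 12 + 6*(7/(2 + b)) = 12 + 42/(2 + b))
((14464 - 4773) + r) + E(9)² = ((14464 - 4773) + 25968) + (6*(11 + 2*9)/(2 + 9))² = (9691 + 25968) + (6*(11 + 18)/11)² = 35659 + (6*(1/11)*29)² = 35659 + (174/11)² = 35659 + 30276/121 = 4345015/121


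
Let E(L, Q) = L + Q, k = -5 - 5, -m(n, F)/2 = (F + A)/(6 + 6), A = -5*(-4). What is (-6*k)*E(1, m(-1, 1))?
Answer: -150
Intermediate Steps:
A = 20
m(n, F) = -10/3 - F/6 (m(n, F) = -2*(F + 20)/(6 + 6) = -2*(20 + F)/12 = -2*(5/3 + F/12) = -10/3 - F/6)
k = -10
(-6*k)*E(1, m(-1, 1)) = (-6*(-10))*(1 + (-10/3 - ⅙*1)) = 60*(1 + (-10/3 - ⅙)) = 60*(1 - 7/2) = 60*(-5/2) = -150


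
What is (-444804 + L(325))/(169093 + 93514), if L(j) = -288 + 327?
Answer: -444765/262607 ≈ -1.6937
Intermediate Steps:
L(j) = 39
(-444804 + L(325))/(169093 + 93514) = (-444804 + 39)/(169093 + 93514) = -444765/262607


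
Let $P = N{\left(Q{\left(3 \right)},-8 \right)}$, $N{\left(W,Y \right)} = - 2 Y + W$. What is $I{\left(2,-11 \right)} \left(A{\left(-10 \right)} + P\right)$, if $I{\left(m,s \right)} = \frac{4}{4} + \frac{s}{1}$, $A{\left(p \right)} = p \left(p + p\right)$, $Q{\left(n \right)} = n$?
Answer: $-2190$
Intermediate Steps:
$A{\left(p \right)} = 2 p^{2}$ ($A{\left(p \right)} = p 2 p = 2 p^{2}$)
$I{\left(m,s \right)} = 1 + s$ ($I{\left(m,s \right)} = 4 \cdot \frac{1}{4} + s 1 = 1 + s$)
$N{\left(W,Y \right)} = W - 2 Y$
$P = 19$ ($P = 3 - -16 = 3 + 16 = 19$)
$I{\left(2,-11 \right)} \left(A{\left(-10 \right)} + P\right) = \left(1 - 11\right) \left(2 \left(-10\right)^{2} + 19\right) = - 10 \left(2 \cdot 100 + 19\right) = - 10 \left(200 + 19\right) = \left(-10\right) 219 = -2190$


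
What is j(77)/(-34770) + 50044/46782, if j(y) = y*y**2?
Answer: -3269582821/271101690 ≈ -12.060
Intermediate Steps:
j(y) = y**3
j(77)/(-34770) + 50044/46782 = 77**3/(-34770) + 50044/46782 = 456533*(-1/34770) + 50044*(1/46782) = -456533/34770 + 25022/23391 = -3269582821/271101690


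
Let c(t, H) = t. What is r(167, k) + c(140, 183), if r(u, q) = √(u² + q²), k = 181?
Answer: 140 + 5*√2426 ≈ 386.27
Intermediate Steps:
r(u, q) = √(q² + u²)
r(167, k) + c(140, 183) = √(181² + 167²) + 140 = √(32761 + 27889) + 140 = √60650 + 140 = 5*√2426 + 140 = 140 + 5*√2426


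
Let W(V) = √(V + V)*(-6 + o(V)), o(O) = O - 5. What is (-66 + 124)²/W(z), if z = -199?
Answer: 841*I*√398/20895 ≈ 0.80296*I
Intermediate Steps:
o(O) = -5 + O
W(V) = √2*√V*(-11 + V) (W(V) = √(V + V)*(-6 + (-5 + V)) = √(2*V)*(-11 + V) = (√2*√V)*(-11 + V) = √2*√V*(-11 + V))
(-66 + 124)²/W(z) = (-66 + 124)²/((√2*√(-199)*(-11 - 199))) = 58²/((√2*(I*√199)*(-210))) = 3364/((-210*I*√398)) = 3364*(I*√398/83580) = 841*I*√398/20895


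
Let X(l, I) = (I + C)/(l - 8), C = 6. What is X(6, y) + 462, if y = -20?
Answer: 469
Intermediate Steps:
X(l, I) = (6 + I)/(-8 + l) (X(l, I) = (I + 6)/(l - 8) = (6 + I)/(-8 + l))
X(6, y) + 462 = (6 - 20)/(-8 + 6) + 462 = -14/(-2) + 462 = -½*(-14) + 462 = 7 + 462 = 469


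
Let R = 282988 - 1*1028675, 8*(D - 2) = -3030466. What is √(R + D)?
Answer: I*√4497973/2 ≈ 1060.4*I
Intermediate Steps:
D = -1515225/4 (D = 2 + (⅛)*(-3030466) = 2 - 1515233/4 = -1515225/4 ≈ -3.7881e+5)
R = -745687 (R = 282988 - 1028675 = -745687)
√(R + D) = √(-745687 - 1515225/4) = √(-4497973/4) = I*√4497973/2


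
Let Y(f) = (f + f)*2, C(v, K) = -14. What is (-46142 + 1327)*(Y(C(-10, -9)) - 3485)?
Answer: 158689915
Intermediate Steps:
Y(f) = 4*f (Y(f) = (2*f)*2 = 4*f)
(-46142 + 1327)*(Y(C(-10, -9)) - 3485) = (-46142 + 1327)*(4*(-14) - 3485) = -44815*(-56 - 3485) = -44815*(-3541) = 158689915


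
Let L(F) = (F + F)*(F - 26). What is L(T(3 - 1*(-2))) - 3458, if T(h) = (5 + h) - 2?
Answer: -3746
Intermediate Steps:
T(h) = 3 + h
L(F) = 2*F*(-26 + F) (L(F) = (2*F)*(-26 + F) = 2*F*(-26 + F))
L(T(3 - 1*(-2))) - 3458 = 2*(3 + (3 - 1*(-2)))*(-26 + (3 + (3 - 1*(-2)))) - 3458 = 2*(3 + (3 + 2))*(-26 + (3 + (3 + 2))) - 3458 = 2*(3 + 5)*(-26 + (3 + 5)) - 3458 = 2*8*(-26 + 8) - 3458 = 2*8*(-18) - 3458 = -288 - 3458 = -3746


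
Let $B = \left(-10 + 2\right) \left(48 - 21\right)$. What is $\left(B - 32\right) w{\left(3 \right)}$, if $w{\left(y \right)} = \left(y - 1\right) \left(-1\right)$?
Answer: $496$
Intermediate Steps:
$B = -216$ ($B = - 8 \left(48 + \left(-29 + 8\right)\right) = - 8 \left(48 - 21\right) = \left(-8\right) 27 = -216$)
$w{\left(y \right)} = 1 - y$ ($w{\left(y \right)} = \left(-1 + y\right) \left(-1\right) = 1 - y$)
$\left(B - 32\right) w{\left(3 \right)} = \left(-216 - 32\right) \left(1 - 3\right) = - 248 \left(1 - 3\right) = \left(-248\right) \left(-2\right) = 496$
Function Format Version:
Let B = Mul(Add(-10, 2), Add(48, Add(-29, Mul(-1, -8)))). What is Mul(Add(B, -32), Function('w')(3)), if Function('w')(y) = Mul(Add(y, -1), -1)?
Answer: 496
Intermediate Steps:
B = -216 (B = Mul(-8, Add(48, Add(-29, 8))) = Mul(-8, Add(48, -21)) = Mul(-8, 27) = -216)
Function('w')(y) = Add(1, Mul(-1, y)) (Function('w')(y) = Mul(Add(-1, y), -1) = Add(1, Mul(-1, y)))
Mul(Add(B, -32), Function('w')(3)) = Mul(Add(-216, -32), Add(1, Mul(-1, 3))) = Mul(-248, Add(1, -3)) = Mul(-248, -2) = 496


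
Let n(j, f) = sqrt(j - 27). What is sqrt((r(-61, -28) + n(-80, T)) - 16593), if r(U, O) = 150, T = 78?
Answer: sqrt(-16443 + I*sqrt(107)) ≈ 0.0403 + 128.23*I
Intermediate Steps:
n(j, f) = sqrt(-27 + j)
sqrt((r(-61, -28) + n(-80, T)) - 16593) = sqrt((150 + sqrt(-27 - 80)) - 16593) = sqrt((150 + sqrt(-107)) - 16593) = sqrt((150 + I*sqrt(107)) - 16593) = sqrt(-16443 + I*sqrt(107))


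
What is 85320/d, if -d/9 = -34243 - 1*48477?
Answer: 237/2068 ≈ 0.11460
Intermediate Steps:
d = 744480 (d = -9*(-34243 - 1*48477) = -9*(-34243 - 48477) = -9*(-82720) = 744480)
85320/d = 85320/744480 = 85320*(1/744480) = 237/2068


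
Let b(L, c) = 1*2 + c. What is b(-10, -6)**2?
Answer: 16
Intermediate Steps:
b(L, c) = 2 + c
b(-10, -6)**2 = (2 - 6)**2 = (-4)**2 = 16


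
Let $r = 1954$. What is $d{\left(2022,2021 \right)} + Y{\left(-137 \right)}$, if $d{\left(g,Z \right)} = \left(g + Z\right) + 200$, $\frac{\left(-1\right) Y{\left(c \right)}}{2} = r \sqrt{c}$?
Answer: $4243 - 3908 i \sqrt{137} \approx 4243.0 - 45742.0 i$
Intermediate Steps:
$Y{\left(c \right)} = - 3908 \sqrt{c}$ ($Y{\left(c \right)} = - 2 \cdot 1954 \sqrt{c} = - 3908 \sqrt{c}$)
$d{\left(g,Z \right)} = 200 + Z + g$ ($d{\left(g,Z \right)} = \left(Z + g\right) + 200 = 200 + Z + g$)
$d{\left(2022,2021 \right)} + Y{\left(-137 \right)} = \left(200 + 2021 + 2022\right) - 3908 \sqrt{-137} = 4243 - 3908 i \sqrt{137}$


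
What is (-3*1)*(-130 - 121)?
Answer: 753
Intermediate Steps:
(-3*1)*(-130 - 121) = -3*(-251) = 753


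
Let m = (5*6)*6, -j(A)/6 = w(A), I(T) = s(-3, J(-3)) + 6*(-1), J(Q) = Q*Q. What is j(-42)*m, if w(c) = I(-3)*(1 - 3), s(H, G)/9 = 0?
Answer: -12960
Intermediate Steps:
J(Q) = Q²
s(H, G) = 0 (s(H, G) = 9*0 = 0)
I(T) = -6 (I(T) = 0 + 6*(-1) = 0 - 6 = -6)
w(c) = 12 (w(c) = -6*(1 - 3) = -6*(-2) = 12)
j(A) = -72 (j(A) = -6*12 = -72)
m = 180 (m = 30*6 = 180)
j(-42)*m = -72*180 = -12960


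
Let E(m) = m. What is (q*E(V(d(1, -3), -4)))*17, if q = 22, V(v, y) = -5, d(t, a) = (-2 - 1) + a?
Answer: -1870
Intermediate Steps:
d(t, a) = -3 + a
(q*E(V(d(1, -3), -4)))*17 = (22*(-5))*17 = -110*17 = -1870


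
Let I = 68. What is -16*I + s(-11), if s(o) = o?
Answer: -1099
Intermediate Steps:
-16*I + s(-11) = -16*68 - 11 = -1088 - 11 = -1099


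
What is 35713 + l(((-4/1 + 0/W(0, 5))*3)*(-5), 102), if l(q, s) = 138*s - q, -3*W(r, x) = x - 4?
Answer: 49729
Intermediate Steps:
W(r, x) = 4/3 - x/3 (W(r, x) = -(x - 4)/3 = -(-4 + x)/3 = 4/3 - x/3)
l(q, s) = -q + 138*s
35713 + l(((-4/1 + 0/W(0, 5))*3)*(-5), 102) = 35713 + (-(-4/1 + 0/(4/3 - ⅓*5))*3*(-5) + 138*102) = 35713 + (-(-4*1 + 0/(4/3 - 5/3))*3*(-5) + 14076) = 35713 + (-(-4 + 0/(-⅓))*3*(-5) + 14076) = 35713 + (-(-4 + 0*(-3))*3*(-5) + 14076) = 35713 + (-(-4 + 0)*3*(-5) + 14076) = 35713 + (-(-4*3)*(-5) + 14076) = 35713 + (-(-12)*(-5) + 14076) = 35713 + (-1*60 + 14076) = 35713 + (-60 + 14076) = 35713 + 14016 = 49729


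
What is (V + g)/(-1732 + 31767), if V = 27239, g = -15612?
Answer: 11627/30035 ≈ 0.38712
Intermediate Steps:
(V + g)/(-1732 + 31767) = (27239 - 15612)/(-1732 + 31767) = 11627/30035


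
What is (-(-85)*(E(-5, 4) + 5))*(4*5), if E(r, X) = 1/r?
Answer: 8160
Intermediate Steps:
(-(-85)*(E(-5, 4) + 5))*(4*5) = (-(-85)*(1/(-5) + 5))*(4*5) = -(-85)*(-⅕ + 5)*20 = -(-85)*24/5*20 = -17*(-24)*20 = 408*20 = 8160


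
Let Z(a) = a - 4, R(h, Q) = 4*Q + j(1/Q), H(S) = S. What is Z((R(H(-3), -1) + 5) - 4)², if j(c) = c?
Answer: 64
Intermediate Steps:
R(h, Q) = 1/Q + 4*Q (R(h, Q) = 4*Q + 1/Q = 1/Q + 4*Q)
Z(a) = -4 + a
Z((R(H(-3), -1) + 5) - 4)² = (-4 + (((1/(-1) + 4*(-1)) + 5) - 4))² = (-4 + (((-1 - 4) + 5) - 4))² = (-4 + ((-5 + 5) - 4))² = (-4 + (0 - 4))² = (-4 - 4)² = (-8)² = 64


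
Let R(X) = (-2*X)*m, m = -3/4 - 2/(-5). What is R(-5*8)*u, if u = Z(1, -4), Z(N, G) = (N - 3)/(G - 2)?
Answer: -28/3 ≈ -9.3333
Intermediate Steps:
m = -7/20 (m = -3*¼ - 2*(-⅕) = -¾ + ⅖ = -7/20 ≈ -0.35000)
Z(N, G) = (-3 + N)/(-2 + G)
R(X) = 7*X/10 (R(X) = -2*X*(-7/20) = 7*X/10)
u = ⅓ (u = (-3 + 1)/(-2 - 4) = -2/(-6) = -⅙*(-2) = ⅓ ≈ 0.33333)
R(-5*8)*u = (7*(-5*8)/10)*(⅓) = ((7/10)*(-40))*(⅓) = -28*⅓ = -28/3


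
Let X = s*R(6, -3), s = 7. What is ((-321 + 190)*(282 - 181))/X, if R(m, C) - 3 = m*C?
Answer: 13231/105 ≈ 126.01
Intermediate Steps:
R(m, C) = 3 + C*m (R(m, C) = 3 + m*C = 3 + C*m)
X = -105 (X = 7*(3 - 3*6) = 7*(3 - 18) = 7*(-15) = -105)
((-321 + 190)*(282 - 181))/X = ((-321 + 190)*(282 - 181))/(-105) = -131*101*(-1/105) = -13231*(-1/105) = 13231/105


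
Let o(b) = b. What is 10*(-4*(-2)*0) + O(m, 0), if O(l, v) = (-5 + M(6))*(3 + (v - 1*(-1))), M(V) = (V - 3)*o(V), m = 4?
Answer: 52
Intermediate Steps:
M(V) = V*(-3 + V) (M(V) = (V - 3)*V = (-3 + V)*V = V*(-3 + V))
O(l, v) = 52 + 13*v (O(l, v) = (-5 + 6*(-3 + 6))*(3 + (v - 1*(-1))) = (-5 + 6*3)*(3 + (v + 1)) = (-5 + 18)*(3 + (1 + v)) = 13*(4 + v) = 52 + 13*v)
10*(-4*(-2)*0) + O(m, 0) = 10*(-4*(-2)*0) + (52 + 13*0) = 10*(8*0) + (52 + 0) = 10*0 + 52 = 0 + 52 = 52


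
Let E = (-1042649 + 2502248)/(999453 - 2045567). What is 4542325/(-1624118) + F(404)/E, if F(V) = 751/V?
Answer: -494308443605894/119713330938441 ≈ -4.1291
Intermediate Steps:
E = -1459599/1046114 (E = 1459599/(-1046114) = 1459599*(-1/1046114) = -1459599/1046114 ≈ -1.3953)
4542325/(-1624118) + F(404)/E = 4542325/(-1624118) + (751/404)/(-1459599/1046114) = 4542325*(-1/1624118) + (751*(1/404))*(-1046114/1459599) = -4542325/1624118 + (751/404)*(-1046114/1459599) = -4542325/1624118 - 392815807/294838998 = -494308443605894/119713330938441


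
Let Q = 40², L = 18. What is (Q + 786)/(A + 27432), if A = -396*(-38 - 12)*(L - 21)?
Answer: -1193/15984 ≈ -0.074637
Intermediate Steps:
A = -59400 (A = -396*(-38 - 12)*(18 - 21) = -(-19800)*(-3) = -396*150 = -59400)
Q = 1600
(Q + 786)/(A + 27432) = (1600 + 786)/(-59400 + 27432) = 2386/(-31968) = 2386*(-1/31968) = -1193/15984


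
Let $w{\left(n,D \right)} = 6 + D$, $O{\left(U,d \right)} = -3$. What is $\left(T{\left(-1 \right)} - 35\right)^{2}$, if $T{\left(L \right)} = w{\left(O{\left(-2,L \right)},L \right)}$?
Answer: $900$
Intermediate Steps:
$T{\left(L \right)} = 6 + L$
$\left(T{\left(-1 \right)} - 35\right)^{2} = \left(\left(6 - 1\right) - 35\right)^{2} = \left(5 - 35\right)^{2} = \left(-30\right)^{2} = 900$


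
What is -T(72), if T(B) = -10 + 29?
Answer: -19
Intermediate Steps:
T(B) = 19
-T(72) = -1*19 = -19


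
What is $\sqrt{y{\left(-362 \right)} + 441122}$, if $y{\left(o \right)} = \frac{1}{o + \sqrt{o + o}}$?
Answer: $\frac{\sqrt{2} \sqrt{\frac{159686163 - 882244 i \sqrt{181}}{181 - i \sqrt{181}}}}{2} \approx 664.17 - 1.5373 \cdot 10^{-7} i$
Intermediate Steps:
$y{\left(o \right)} = \frac{1}{o + \sqrt{2} \sqrt{o}}$ ($y{\left(o \right)} = \frac{1}{o + \sqrt{2 o}} = \frac{1}{o + \sqrt{2} \sqrt{o}}$)
$\sqrt{y{\left(-362 \right)} + 441122} = \sqrt{\frac{1}{-362 + \sqrt{2} \sqrt{-362}} + 441122} = \sqrt{\frac{1}{-362 + \sqrt{2} i \sqrt{362}} + 441122} = \sqrt{\frac{1}{-362 + 2 i \sqrt{181}} + 441122} = \sqrt{441122 + \frac{1}{-362 + 2 i \sqrt{181}}}$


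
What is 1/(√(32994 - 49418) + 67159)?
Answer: 67159/4510347705 - 2*I*√4106/4510347705 ≈ 1.489e-5 - 2.8414e-8*I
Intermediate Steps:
1/(√(32994 - 49418) + 67159) = 1/(√(-16424) + 67159) = 1/(2*I*√4106 + 67159) = 1/(67159 + 2*I*√4106)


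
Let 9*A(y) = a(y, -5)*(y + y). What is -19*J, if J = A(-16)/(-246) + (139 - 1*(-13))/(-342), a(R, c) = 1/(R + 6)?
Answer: 46892/5535 ≈ 8.4719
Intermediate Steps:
a(R, c) = 1/(6 + R)
A(y) = 2*y/(9*(6 + y)) (A(y) = ((y + y)/(6 + y))/9 = ((2*y)/(6 + y))/9 = (2*y/(6 + y))/9 = 2*y/(9*(6 + y)))
J = -2468/5535 (J = ((2/9)*(-16)/(6 - 16))/(-246) + (139 - 1*(-13))/(-342) = ((2/9)*(-16)/(-10))*(-1/246) + (139 + 13)*(-1/342) = ((2/9)*(-16)*(-⅒))*(-1/246) + 152*(-1/342) = (16/45)*(-1/246) - 4/9 = -8/5535 - 4/9 = -2468/5535 ≈ -0.44589)
-19*J = -19*(-2468/5535) = 46892/5535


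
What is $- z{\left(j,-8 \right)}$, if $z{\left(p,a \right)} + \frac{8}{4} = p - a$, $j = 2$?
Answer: $-8$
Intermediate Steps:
$z{\left(p,a \right)} = -2 + p - a$ ($z{\left(p,a \right)} = -2 - \left(a - p\right) = -2 + p - a$)
$- z{\left(j,-8 \right)} = - (-2 + 2 - -8) = - (-2 + 2 + 8) = \left(-1\right) 8 = -8$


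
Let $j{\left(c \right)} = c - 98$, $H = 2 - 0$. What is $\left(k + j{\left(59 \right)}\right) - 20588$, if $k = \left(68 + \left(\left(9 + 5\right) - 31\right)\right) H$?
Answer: $-20525$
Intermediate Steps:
$H = 2$ ($H = 2 + 0 = 2$)
$j{\left(c \right)} = -98 + c$
$k = 102$ ($k = \left(68 + \left(\left(9 + 5\right) - 31\right)\right) 2 = \left(68 + \left(14 - 31\right)\right) 2 = \left(68 - 17\right) 2 = 51 \cdot 2 = 102$)
$\left(k + j{\left(59 \right)}\right) - 20588 = \left(102 + \left(-98 + 59\right)\right) - 20588 = \left(102 - 39\right) - 20588 = 63 - 20588 = -20525$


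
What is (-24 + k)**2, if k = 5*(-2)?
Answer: 1156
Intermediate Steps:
k = -10
(-24 + k)**2 = (-24 - 10)**2 = (-34)**2 = 1156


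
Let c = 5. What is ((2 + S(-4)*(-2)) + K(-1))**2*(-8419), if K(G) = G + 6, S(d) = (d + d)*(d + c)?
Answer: -4453651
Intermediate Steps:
S(d) = 2*d*(5 + d) (S(d) = (d + d)*(d + 5) = (2*d)*(5 + d) = 2*d*(5 + d))
K(G) = 6 + G
((2 + S(-4)*(-2)) + K(-1))**2*(-8419) = ((2 + (2*(-4)*(5 - 4))*(-2)) + (6 - 1))**2*(-8419) = ((2 + (2*(-4)*1)*(-2)) + 5)**2*(-8419) = ((2 - 8*(-2)) + 5)**2*(-8419) = ((2 + 16) + 5)**2*(-8419) = (18 + 5)**2*(-8419) = 23**2*(-8419) = 529*(-8419) = -4453651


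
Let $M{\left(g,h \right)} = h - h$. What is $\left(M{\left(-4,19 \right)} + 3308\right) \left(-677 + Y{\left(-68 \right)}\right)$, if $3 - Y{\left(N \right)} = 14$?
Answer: $-2275904$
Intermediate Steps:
$M{\left(g,h \right)} = 0$
$Y{\left(N \right)} = -11$ ($Y{\left(N \right)} = 3 - 14 = -11$)
$\left(M{\left(-4,19 \right)} + 3308\right) \left(-677 + Y{\left(-68 \right)}\right) = \left(0 + 3308\right) \left(-677 - 11\right) = 3308 \left(-688\right) = -2275904$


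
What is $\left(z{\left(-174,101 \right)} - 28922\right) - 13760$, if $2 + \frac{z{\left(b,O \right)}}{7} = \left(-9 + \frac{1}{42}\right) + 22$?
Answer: $- \frac{255629}{6} \approx -42605.0$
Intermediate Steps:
$z{\left(b,O \right)} = \frac{463}{6}$ ($z{\left(b,O \right)} = -14 + 7 \left(\left(-9 + \frac{1}{42}\right) + 22\right) = -14 + 7 \left(- \frac{377}{42} + 22\right) = -14 + 7 \cdot \frac{547}{42} = -14 + \frac{547}{6} = \frac{463}{6}$)
$\left(z{\left(-174,101 \right)} - 28922\right) - 13760 = \left(\frac{463}{6} - 28922\right) - 13760 = - \frac{173069}{6} - 13760 = - \frac{255629}{6}$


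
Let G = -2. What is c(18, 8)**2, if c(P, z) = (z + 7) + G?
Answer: 169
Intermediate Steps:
c(P, z) = 5 + z (c(P, z) = (z + 7) - 2 = (7 + z) - 2 = 5 + z)
c(18, 8)**2 = (5 + 8)**2 = 13**2 = 169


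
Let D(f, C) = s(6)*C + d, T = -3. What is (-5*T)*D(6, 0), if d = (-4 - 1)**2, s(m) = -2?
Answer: 375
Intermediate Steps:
d = 25 (d = (-5)**2 = 25)
D(f, C) = 25 - 2*C (D(f, C) = -2*C + 25 = 25 - 2*C)
(-5*T)*D(6, 0) = (-5*(-3))*(25 - 2*0) = 15*(25 + 0) = 15*25 = 375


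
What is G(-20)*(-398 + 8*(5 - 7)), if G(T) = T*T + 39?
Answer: -181746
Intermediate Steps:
G(T) = 39 + T**2 (G(T) = T**2 + 39 = 39 + T**2)
G(-20)*(-398 + 8*(5 - 7)) = (39 + (-20)**2)*(-398 + 8*(5 - 7)) = (39 + 400)*(-398 + 8*(-2)) = 439*(-398 - 16) = 439*(-414) = -181746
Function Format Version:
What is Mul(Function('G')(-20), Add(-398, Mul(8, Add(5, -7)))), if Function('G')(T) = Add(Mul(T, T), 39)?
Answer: -181746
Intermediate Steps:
Function('G')(T) = Add(39, Pow(T, 2)) (Function('G')(T) = Add(Pow(T, 2), 39) = Add(39, Pow(T, 2)))
Mul(Function('G')(-20), Add(-398, Mul(8, Add(5, -7)))) = Mul(Add(39, Pow(-20, 2)), Add(-398, Mul(8, Add(5, -7)))) = Mul(Add(39, 400), Add(-398, Mul(8, -2))) = Mul(439, Add(-398, -16)) = Mul(439, -414) = -181746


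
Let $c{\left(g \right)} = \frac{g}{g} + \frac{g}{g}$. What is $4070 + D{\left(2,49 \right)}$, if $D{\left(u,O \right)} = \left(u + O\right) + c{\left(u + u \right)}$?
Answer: $4123$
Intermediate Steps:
$c{\left(g \right)} = 2$ ($c{\left(g \right)} = 1 + 1 = 2$)
$D{\left(u,O \right)} = 2 + O + u$ ($D{\left(u,O \right)} = \left(u + O\right) + 2 = \left(O + u\right) + 2 = 2 + O + u$)
$4070 + D{\left(2,49 \right)} = 4070 + \left(2 + 49 + 2\right) = 4070 + 53 = 4123$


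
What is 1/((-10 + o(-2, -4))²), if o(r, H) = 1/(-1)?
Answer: 1/121 ≈ 0.0082645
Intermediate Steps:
o(r, H) = -1
1/((-10 + o(-2, -4))²) = 1/((-10 - 1)²) = 1/((-11)²) = 1/121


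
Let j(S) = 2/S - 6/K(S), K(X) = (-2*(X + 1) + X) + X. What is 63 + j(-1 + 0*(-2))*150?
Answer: 213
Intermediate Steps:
K(X) = -2 (K(X) = (-2*(1 + X) + X) + X = ((-2 - 2*X) + X) + X = (-2 - X) + X = -2)
j(S) = 3 + 2/S (j(S) = 2/S - 6/(-2) = 2/S - 6*(-½) = 2/S + 3 = 3 + 2/S)
63 + j(-1 + 0*(-2))*150 = 63 + (3 + 2/(-1 + 0*(-2)))*150 = 63 + (3 + 2/(-1 + 0))*150 = 63 + (3 + 2/(-1))*150 = 63 + (3 + 2*(-1))*150 = 63 + (3 - 2)*150 = 63 + 1*150 = 63 + 150 = 213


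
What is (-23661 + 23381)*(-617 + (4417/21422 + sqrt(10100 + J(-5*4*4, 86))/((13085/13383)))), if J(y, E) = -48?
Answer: 1849813980/10711 - 1498896*sqrt(2513)/2617 ≈ 1.4399e+5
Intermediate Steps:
(-23661 + 23381)*(-617 + (4417/21422 + sqrt(10100 + J(-5*4*4, 86))/((13085/13383)))) = (-23661 + 23381)*(-617 + (4417/21422 + sqrt(10100 - 48)/((13085/13383)))) = -280*(-617 + (4417*(1/21422) + sqrt(10052)/((13085*(1/13383))))) = -280*(-617 + (4417/21422 + (2*sqrt(2513))/(13085/13383))) = -280*(-617 + (4417/21422 + (2*sqrt(2513))*(13383/13085))) = -280*(-617 + (4417/21422 + 26766*sqrt(2513)/13085)) = -280*(-13212957/21422 + 26766*sqrt(2513)/13085) = 1849813980/10711 - 1498896*sqrt(2513)/2617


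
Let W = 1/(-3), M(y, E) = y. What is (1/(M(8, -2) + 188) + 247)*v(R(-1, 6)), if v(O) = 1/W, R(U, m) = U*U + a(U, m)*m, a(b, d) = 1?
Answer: -145239/196 ≈ -741.02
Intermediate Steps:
W = -1/3 ≈ -0.33333
R(U, m) = m + U**2 (R(U, m) = U*U + 1*m = U**2 + m = m + U**2)
v(O) = -3 (v(O) = 1/(-1/3) = -3)
(1/(M(8, -2) + 188) + 247)*v(R(-1, 6)) = (1/(8 + 188) + 247)*(-3) = (1/196 + 247)*(-3) = (48413/196)*(-3) = -145239/196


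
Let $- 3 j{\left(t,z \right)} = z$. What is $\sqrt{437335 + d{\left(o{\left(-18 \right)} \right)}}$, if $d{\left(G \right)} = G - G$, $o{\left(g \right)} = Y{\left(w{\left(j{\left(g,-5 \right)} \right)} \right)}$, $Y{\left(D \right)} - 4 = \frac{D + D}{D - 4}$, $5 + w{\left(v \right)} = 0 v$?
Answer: $\sqrt{437335} \approx 661.31$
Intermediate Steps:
$j{\left(t,z \right)} = - \frac{z}{3}$
$w{\left(v \right)} = -5$ ($w{\left(v \right)} = -5 + 0 v = -5 + 0 = -5$)
$Y{\left(D \right)} = 4 + \frac{2 D}{-4 + D}$ ($Y{\left(D \right)} = 4 + \frac{D + D}{D - 4} = 4 + \frac{2 D}{-4 + D}$)
$o{\left(g \right)} = \frac{46}{9}$ ($o{\left(g \right)} = \frac{2 \left(-8 + 3 \left(-5\right)\right)}{-4 - 5} = \frac{2 \left(-8 - 15\right)}{-9} = 2 \left(- \frac{1}{9}\right) \left(-23\right) = \frac{46}{9}$)
$d{\left(G \right)} = 0$
$\sqrt{437335 + d{\left(o{\left(-18 \right)} \right)}} = \sqrt{437335 + 0} = \sqrt{437335}$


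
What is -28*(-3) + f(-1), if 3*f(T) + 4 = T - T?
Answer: 248/3 ≈ 82.667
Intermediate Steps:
f(T) = -4/3 (f(T) = -4/3 + (T - T)/3 = -4/3 + (⅓)*0 = -4/3 + 0 = -4/3)
-28*(-3) + f(-1) = -28*(-3) - 4/3 = 84 - 4/3 = 248/3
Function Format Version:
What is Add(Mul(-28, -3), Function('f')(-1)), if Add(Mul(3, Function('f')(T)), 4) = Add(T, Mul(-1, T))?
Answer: Rational(248, 3) ≈ 82.667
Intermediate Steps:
Function('f')(T) = Rational(-4, 3) (Function('f')(T) = Add(Rational(-4, 3), Mul(Rational(1, 3), Add(T, Mul(-1, T)))) = Add(Rational(-4, 3), Mul(Rational(1, 3), 0)) = Add(Rational(-4, 3), 0) = Rational(-4, 3))
Add(Mul(-28, -3), Function('f')(-1)) = Add(Mul(-28, -3), Rational(-4, 3)) = Add(84, Rational(-4, 3)) = Rational(248, 3)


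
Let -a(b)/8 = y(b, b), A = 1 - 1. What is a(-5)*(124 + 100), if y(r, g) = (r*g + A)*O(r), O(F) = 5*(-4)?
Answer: 896000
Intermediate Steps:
O(F) = -20
A = 0
y(r, g) = -20*g*r (y(r, g) = (r*g + 0)*(-20) = (g*r + 0)*(-20) = (g*r)*(-20) = -20*g*r)
a(b) = 160*b² (a(b) = -(-160)*b*b = -(-160)*b² = 160*b²)
a(-5)*(124 + 100) = (160*(-5)²)*(124 + 100) = (160*25)*224 = 4000*224 = 896000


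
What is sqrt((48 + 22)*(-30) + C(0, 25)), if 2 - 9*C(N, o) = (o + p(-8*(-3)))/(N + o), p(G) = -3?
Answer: 2*I*sqrt(118118)/15 ≈ 45.824*I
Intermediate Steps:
C(N, o) = 2/9 - (-3 + o)/(9*(N + o)) (C(N, o) = 2/9 - (o - 3)/(9*(N + o)) = 2/9 - (-3 + o)/(9*(N + o)))
sqrt((48 + 22)*(-30) + C(0, 25)) = sqrt((48 + 22)*(-30) + (3 + 25 + 2*0)/(9*(0 + 25))) = sqrt(70*(-30) + (1/9)*(3 + 25 + 0)/25) = sqrt(-2100 + (1/9)*(1/25)*28) = sqrt(-2100 + 28/225) = sqrt(-472472/225) = 2*I*sqrt(118118)/15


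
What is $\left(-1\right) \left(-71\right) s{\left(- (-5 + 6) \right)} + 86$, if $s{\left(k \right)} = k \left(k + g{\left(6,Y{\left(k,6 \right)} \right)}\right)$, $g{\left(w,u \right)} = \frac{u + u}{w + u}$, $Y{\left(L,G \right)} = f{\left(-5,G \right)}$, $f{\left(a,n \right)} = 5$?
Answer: $\frac{1017}{11} \approx 92.455$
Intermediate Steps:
$Y{\left(L,G \right)} = 5$
$g{\left(w,u \right)} = \frac{2 u}{u + w}$
$s{\left(k \right)} = k \left(\frac{10}{11} + k\right)$ ($s{\left(k \right)} = k \left(k + 2 \cdot 5 \frac{1}{5 + 6}\right) = k \left(k + 2 \cdot 5 \cdot \frac{1}{11}\right) = k \left(k + \frac{10}{11}\right) = k \left(\frac{10}{11} + k\right)$)
$\left(-1\right) \left(-71\right) s{\left(- (-5 + 6) \right)} + 86 = \left(-1\right) \left(-71\right) \frac{- (-5 + 6) \left(10 + 11 \left(- (-5 + 6)\right)\right)}{11} + 86 = 71 \frac{\left(-1\right) 1 \left(10 + 11 \left(\left(-1\right) 1\right)\right)}{11} + 86 = 71 \cdot \frac{1}{11} \left(-1\right) \left(10 + 11 \left(-1\right)\right) + 86 = 71 \cdot \frac{1}{11} \left(-1\right) \left(10 - 11\right) + 86 = 71 \cdot \frac{1}{11} \left(-1\right) \left(-1\right) + 86 = 71 \cdot \frac{1}{11} + 86 = \frac{71}{11} + 86 = \frac{1017}{11}$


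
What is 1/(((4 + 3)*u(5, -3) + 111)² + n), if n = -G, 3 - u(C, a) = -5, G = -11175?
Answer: 1/39064 ≈ 2.5599e-5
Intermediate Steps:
u(C, a) = 8 (u(C, a) = 3 - 1*(-5) = 3 + 5 = 8)
n = 11175 (n = -1*(-11175) = 11175)
1/(((4 + 3)*u(5, -3) + 111)² + n) = 1/(((4 + 3)*8 + 111)² + 11175) = 1/((7*8 + 111)² + 11175) = 1/((56 + 111)² + 11175) = 1/(167² + 11175) = 1/(27889 + 11175) = 1/39064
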